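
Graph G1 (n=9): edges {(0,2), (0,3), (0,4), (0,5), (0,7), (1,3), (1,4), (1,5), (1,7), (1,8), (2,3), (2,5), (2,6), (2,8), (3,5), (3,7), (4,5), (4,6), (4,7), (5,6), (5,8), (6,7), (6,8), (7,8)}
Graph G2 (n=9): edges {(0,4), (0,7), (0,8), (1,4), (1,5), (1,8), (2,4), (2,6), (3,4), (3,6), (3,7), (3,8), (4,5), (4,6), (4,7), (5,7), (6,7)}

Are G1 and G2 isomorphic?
No, not isomorphic

The graphs are NOT isomorphic.

Counting triangles (3-cliques): G1 has 20, G2 has 8.
Triangle count is an isomorphism invariant, so differing triangle counts rule out isomorphism.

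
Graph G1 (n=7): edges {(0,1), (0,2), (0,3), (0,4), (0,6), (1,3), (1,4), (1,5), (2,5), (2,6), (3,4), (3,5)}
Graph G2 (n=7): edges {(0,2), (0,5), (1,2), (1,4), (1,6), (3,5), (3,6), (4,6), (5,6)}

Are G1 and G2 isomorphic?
No, not isomorphic

The graphs are NOT isomorphic.

Counting triangles (3-cliques): G1 has 6, G2 has 2.
Triangle count is an isomorphism invariant, so differing triangle counts rule out isomorphism.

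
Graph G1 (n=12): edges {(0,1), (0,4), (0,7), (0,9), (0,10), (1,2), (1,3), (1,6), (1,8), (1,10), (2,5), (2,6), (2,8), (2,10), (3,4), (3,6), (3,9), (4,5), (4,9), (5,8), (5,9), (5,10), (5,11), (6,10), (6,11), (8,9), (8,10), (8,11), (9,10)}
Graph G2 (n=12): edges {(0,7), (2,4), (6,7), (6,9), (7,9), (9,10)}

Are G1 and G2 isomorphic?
No, not isomorphic

The graphs are NOT isomorphic.

Connected components of G1: 1 component(s) with vertex sets [[0, 1, 2, 3, 4, 5, 6, 7, 8, 9, 10, 11]], sizes [12].
Connected components of G2: 7 component(s) with vertex sets [[1], [3], [5], [8], [11], [2, 4], [0, 6, 7, 9, 10]], sizes [1, 1, 1, 1, 1, 2, 5].
The number of connected components (and the multiset of component sizes) is an isomorphism invariant — an isomorphism maps each component of G1 bijectively onto a component of G2. Since G1 has 1 component(s) and G2 has 7, they cannot be isomorphic.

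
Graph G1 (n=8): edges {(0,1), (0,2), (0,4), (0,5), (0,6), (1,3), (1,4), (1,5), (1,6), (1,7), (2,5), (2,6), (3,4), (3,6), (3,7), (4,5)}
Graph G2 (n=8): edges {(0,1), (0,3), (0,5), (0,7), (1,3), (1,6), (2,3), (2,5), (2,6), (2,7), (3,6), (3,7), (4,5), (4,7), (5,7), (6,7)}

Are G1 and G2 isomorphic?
Yes, isomorphic

The graphs are isomorphic.
One valid mapping φ: V(G1) → V(G2): 0→3, 1→7, 2→1, 3→5, 4→2, 5→6, 6→0, 7→4

Verify φ preserves adjacency — for each edge of G1, its image is an edge of G2:
  (0,1) → (φ(0),φ(1)) = (3,7) ∈ E(G2) ✓
  (0,2) → (φ(0),φ(2)) = (1,3) ∈ E(G2) ✓
  (0,4) → (φ(0),φ(4)) = (2,3) ∈ E(G2) ✓
  (0,5) → (φ(0),φ(5)) = (3,6) ∈ E(G2) ✓
  (0,6) → (φ(0),φ(6)) = (0,3) ∈ E(G2) ✓
  (1,3) → (φ(1),φ(3)) = (5,7) ∈ E(G2) ✓
  (1,4) → (φ(1),φ(4)) = (2,7) ∈ E(G2) ✓
  (1,5) → (φ(1),φ(5)) = (6,7) ∈ E(G2) ✓
  (1,6) → (φ(1),φ(6)) = (0,7) ∈ E(G2) ✓
  (1,7) → (φ(1),φ(7)) = (4,7) ∈ E(G2) ✓
  (2,5) → (φ(2),φ(5)) = (1,6) ∈ E(G2) ✓
  (2,6) → (φ(2),φ(6)) = (0,1) ∈ E(G2) ✓
  (3,4) → (φ(3),φ(4)) = (2,5) ∈ E(G2) ✓
  (3,6) → (φ(3),φ(6)) = (0,5) ∈ E(G2) ✓
  (3,7) → (φ(3),φ(7)) = (4,5) ∈ E(G2) ✓
  (4,5) → (φ(4),φ(5)) = (2,6) ∈ E(G2) ✓
All 16 edges of G1 map to edges of G2, and |E(G1)| = |E(G2)| = 16, so φ is a bijection on edges as well as vertices. Hence G1 ≅ G2.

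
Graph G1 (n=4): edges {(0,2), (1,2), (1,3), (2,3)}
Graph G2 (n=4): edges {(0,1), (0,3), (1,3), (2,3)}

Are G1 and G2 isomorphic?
Yes, isomorphic

The graphs are isomorphic.
One valid mapping φ: V(G1) → V(G2): 0→2, 1→0, 2→3, 3→1

Verify φ preserves adjacency — for each edge of G1, its image is an edge of G2:
  (0,2) → (φ(0),φ(2)) = (2,3) ∈ E(G2) ✓
  (1,2) → (φ(1),φ(2)) = (0,3) ∈ E(G2) ✓
  (1,3) → (φ(1),φ(3)) = (0,1) ∈ E(G2) ✓
  (2,3) → (φ(2),φ(3)) = (1,3) ∈ E(G2) ✓
All 4 edges of G1 map to edges of G2, and |E(G1)| = |E(G2)| = 4, so φ is a bijection on edges as well as vertices. Hence G1 ≅ G2.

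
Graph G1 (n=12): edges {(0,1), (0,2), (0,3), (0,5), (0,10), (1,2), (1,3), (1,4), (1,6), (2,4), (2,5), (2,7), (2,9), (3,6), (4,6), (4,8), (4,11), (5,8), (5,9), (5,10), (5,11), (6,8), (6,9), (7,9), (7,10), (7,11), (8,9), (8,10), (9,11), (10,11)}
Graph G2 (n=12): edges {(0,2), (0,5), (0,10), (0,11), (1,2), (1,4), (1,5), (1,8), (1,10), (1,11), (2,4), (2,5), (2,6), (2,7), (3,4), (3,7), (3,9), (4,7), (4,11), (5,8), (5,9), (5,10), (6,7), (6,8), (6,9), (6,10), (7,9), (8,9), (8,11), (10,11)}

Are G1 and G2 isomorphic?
Yes, isomorphic

The graphs are isomorphic.
One valid mapping φ: V(G1) → V(G2): 0→4, 1→7, 2→2, 3→3, 4→6, 5→1, 6→9, 7→0, 8→8, 9→5, 10→11, 11→10

Verify φ preserves adjacency — for each edge of G1, its image is an edge of G2:
  (0,1) → (φ(0),φ(1)) = (4,7) ∈ E(G2) ✓
  (0,2) → (φ(0),φ(2)) = (2,4) ∈ E(G2) ✓
  (0,3) → (φ(0),φ(3)) = (3,4) ∈ E(G2) ✓
  (0,5) → (φ(0),φ(5)) = (1,4) ∈ E(G2) ✓
  (0,10) → (φ(0),φ(10)) = (4,11) ∈ E(G2) ✓
  (1,2) → (φ(1),φ(2)) = (2,7) ∈ E(G2) ✓
  (1,3) → (φ(1),φ(3)) = (3,7) ∈ E(G2) ✓
  (1,4) → (φ(1),φ(4)) = (6,7) ∈ E(G2) ✓
  (1,6) → (φ(1),φ(6)) = (7,9) ∈ E(G2) ✓
  (2,4) → (φ(2),φ(4)) = (2,6) ∈ E(G2) ✓
  (2,5) → (φ(2),φ(5)) = (1,2) ∈ E(G2) ✓
  (2,7) → (φ(2),φ(7)) = (0,2) ∈ E(G2) ✓
  (2,9) → (φ(2),φ(9)) = (2,5) ∈ E(G2) ✓
  (3,6) → (φ(3),φ(6)) = (3,9) ∈ E(G2) ✓
  (4,6) → (φ(4),φ(6)) = (6,9) ∈ E(G2) ✓
  (4,8) → (φ(4),φ(8)) = (6,8) ∈ E(G2) ✓
  (4,11) → (φ(4),φ(11)) = (6,10) ∈ E(G2) ✓
  (5,8) → (φ(5),φ(8)) = (1,8) ∈ E(G2) ✓
  (5,9) → (φ(5),φ(9)) = (1,5) ∈ E(G2) ✓
  (5,10) → (φ(5),φ(10)) = (1,11) ∈ E(G2) ✓
  (5,11) → (φ(5),φ(11)) = (1,10) ∈ E(G2) ✓
  (6,8) → (φ(6),φ(8)) = (8,9) ∈ E(G2) ✓
  (6,9) → (φ(6),φ(9)) = (5,9) ∈ E(G2) ✓
  (7,9) → (φ(7),φ(9)) = (0,5) ∈ E(G2) ✓
  (7,10) → (φ(7),φ(10)) = (0,11) ∈ E(G2) ✓
  (7,11) → (φ(7),φ(11)) = (0,10) ∈ E(G2) ✓
  (8,9) → (φ(8),φ(9)) = (5,8) ∈ E(G2) ✓
  (8,10) → (φ(8),φ(10)) = (8,11) ∈ E(G2) ✓
  (9,11) → (φ(9),φ(11)) = (5,10) ∈ E(G2) ✓
  (10,11) → (φ(10),φ(11)) = (10,11) ∈ E(G2) ✓
All 30 edges of G1 map to edges of G2, and |E(G1)| = |E(G2)| = 30, so φ is a bijection on edges as well as vertices. Hence G1 ≅ G2.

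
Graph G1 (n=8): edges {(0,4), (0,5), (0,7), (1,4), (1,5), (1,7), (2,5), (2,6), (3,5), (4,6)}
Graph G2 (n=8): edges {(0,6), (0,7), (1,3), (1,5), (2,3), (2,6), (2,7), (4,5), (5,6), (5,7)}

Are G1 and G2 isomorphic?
Yes, isomorphic

The graphs are isomorphic.
One valid mapping φ: V(G1) → V(G2): 0→7, 1→6, 2→1, 3→4, 4→2, 5→5, 6→3, 7→0

Verify φ preserves adjacency — for each edge of G1, its image is an edge of G2:
  (0,4) → (φ(0),φ(4)) = (2,7) ∈ E(G2) ✓
  (0,5) → (φ(0),φ(5)) = (5,7) ∈ E(G2) ✓
  (0,7) → (φ(0),φ(7)) = (0,7) ∈ E(G2) ✓
  (1,4) → (φ(1),φ(4)) = (2,6) ∈ E(G2) ✓
  (1,5) → (φ(1),φ(5)) = (5,6) ∈ E(G2) ✓
  (1,7) → (φ(1),φ(7)) = (0,6) ∈ E(G2) ✓
  (2,5) → (φ(2),φ(5)) = (1,5) ∈ E(G2) ✓
  (2,6) → (φ(2),φ(6)) = (1,3) ∈ E(G2) ✓
  (3,5) → (φ(3),φ(5)) = (4,5) ∈ E(G2) ✓
  (4,6) → (φ(4),φ(6)) = (2,3) ∈ E(G2) ✓
All 10 edges of G1 map to edges of G2, and |E(G1)| = |E(G2)| = 10, so φ is a bijection on edges as well as vertices. Hence G1 ≅ G2.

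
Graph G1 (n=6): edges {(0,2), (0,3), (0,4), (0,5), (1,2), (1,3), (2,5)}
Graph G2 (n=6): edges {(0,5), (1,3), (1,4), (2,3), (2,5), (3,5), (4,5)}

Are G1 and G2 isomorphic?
Yes, isomorphic

The graphs are isomorphic.
One valid mapping φ: V(G1) → V(G2): 0→5, 1→1, 2→3, 3→4, 4→0, 5→2

Verify φ preserves adjacency — for each edge of G1, its image is an edge of G2:
  (0,2) → (φ(0),φ(2)) = (3,5) ∈ E(G2) ✓
  (0,3) → (φ(0),φ(3)) = (4,5) ∈ E(G2) ✓
  (0,4) → (φ(0),φ(4)) = (0,5) ∈ E(G2) ✓
  (0,5) → (φ(0),φ(5)) = (2,5) ∈ E(G2) ✓
  (1,2) → (φ(1),φ(2)) = (1,3) ∈ E(G2) ✓
  (1,3) → (φ(1),φ(3)) = (1,4) ∈ E(G2) ✓
  (2,5) → (φ(2),φ(5)) = (2,3) ∈ E(G2) ✓
All 7 edges of G1 map to edges of G2, and |E(G1)| = |E(G2)| = 7, so φ is a bijection on edges as well as vertices. Hence G1 ≅ G2.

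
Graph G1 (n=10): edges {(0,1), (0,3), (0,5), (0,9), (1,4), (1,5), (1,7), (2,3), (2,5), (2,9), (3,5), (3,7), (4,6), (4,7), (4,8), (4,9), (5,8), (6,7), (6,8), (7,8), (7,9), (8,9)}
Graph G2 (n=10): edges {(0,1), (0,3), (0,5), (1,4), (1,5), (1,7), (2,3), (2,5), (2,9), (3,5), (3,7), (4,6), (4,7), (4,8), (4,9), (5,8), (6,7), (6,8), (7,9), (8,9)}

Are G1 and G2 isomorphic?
No, not isomorphic

The graphs are NOT isomorphic.

Counting edges: G1 has 22 edge(s); G2 has 20 edge(s).
Edge count is an isomorphism invariant (a bijection on vertices induces a bijection on edges), so differing edge counts rule out isomorphism.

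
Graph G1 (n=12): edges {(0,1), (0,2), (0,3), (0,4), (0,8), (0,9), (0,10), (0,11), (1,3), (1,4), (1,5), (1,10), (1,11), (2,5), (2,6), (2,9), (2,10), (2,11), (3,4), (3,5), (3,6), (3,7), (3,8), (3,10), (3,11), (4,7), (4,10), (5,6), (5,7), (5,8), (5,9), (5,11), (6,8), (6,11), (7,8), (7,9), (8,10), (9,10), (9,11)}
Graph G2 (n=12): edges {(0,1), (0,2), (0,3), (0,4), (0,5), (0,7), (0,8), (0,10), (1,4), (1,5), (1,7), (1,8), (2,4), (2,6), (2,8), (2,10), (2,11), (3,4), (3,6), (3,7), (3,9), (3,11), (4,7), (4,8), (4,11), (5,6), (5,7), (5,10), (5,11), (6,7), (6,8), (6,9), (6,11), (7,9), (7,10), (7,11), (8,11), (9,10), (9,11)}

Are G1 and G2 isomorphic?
Yes, isomorphic

The graphs are isomorphic.
One valid mapping φ: V(G1) → V(G2): 0→11, 1→3, 2→8, 3→7, 4→9, 5→0, 6→1, 7→10, 8→5, 9→2, 10→6, 11→4

Verify φ preserves adjacency — for each edge of G1, its image is an edge of G2:
  (0,1) → (φ(0),φ(1)) = (3,11) ∈ E(G2) ✓
  (0,2) → (φ(0),φ(2)) = (8,11) ∈ E(G2) ✓
  (0,3) → (φ(0),φ(3)) = (7,11) ∈ E(G2) ✓
  (0,4) → (φ(0),φ(4)) = (9,11) ∈ E(G2) ✓
  (0,8) → (φ(0),φ(8)) = (5,11) ∈ E(G2) ✓
  (0,9) → (φ(0),φ(9)) = (2,11) ∈ E(G2) ✓
  (0,10) → (φ(0),φ(10)) = (6,11) ∈ E(G2) ✓
  (0,11) → (φ(0),φ(11)) = (4,11) ∈ E(G2) ✓
  (1,3) → (φ(1),φ(3)) = (3,7) ∈ E(G2) ✓
  (1,4) → (φ(1),φ(4)) = (3,9) ∈ E(G2) ✓
  (1,5) → (φ(1),φ(5)) = (0,3) ∈ E(G2) ✓
  (1,10) → (φ(1),φ(10)) = (3,6) ∈ E(G2) ✓
  (1,11) → (φ(1),φ(11)) = (3,4) ∈ E(G2) ✓
  (2,5) → (φ(2),φ(5)) = (0,8) ∈ E(G2) ✓
  (2,6) → (φ(2),φ(6)) = (1,8) ∈ E(G2) ✓
  (2,9) → (φ(2),φ(9)) = (2,8) ∈ E(G2) ✓
  (2,10) → (φ(2),φ(10)) = (6,8) ∈ E(G2) ✓
  (2,11) → (φ(2),φ(11)) = (4,8) ∈ E(G2) ✓
  (3,4) → (φ(3),φ(4)) = (7,9) ∈ E(G2) ✓
  (3,5) → (φ(3),φ(5)) = (0,7) ∈ E(G2) ✓
  (3,6) → (φ(3),φ(6)) = (1,7) ∈ E(G2) ✓
  (3,7) → (φ(3),φ(7)) = (7,10) ∈ E(G2) ✓
  (3,8) → (φ(3),φ(8)) = (5,7) ∈ E(G2) ✓
  (3,10) → (φ(3),φ(10)) = (6,7) ∈ E(G2) ✓
  (3,11) → (φ(3),φ(11)) = (4,7) ∈ E(G2) ✓
  (4,7) → (φ(4),φ(7)) = (9,10) ∈ E(G2) ✓
  (4,10) → (φ(4),φ(10)) = (6,9) ∈ E(G2) ✓
  (5,6) → (φ(5),φ(6)) = (0,1) ∈ E(G2) ✓
  (5,7) → (φ(5),φ(7)) = (0,10) ∈ E(G2) ✓
  (5,8) → (φ(5),φ(8)) = (0,5) ∈ E(G2) ✓
  (5,9) → (φ(5),φ(9)) = (0,2) ∈ E(G2) ✓
  (5,11) → (φ(5),φ(11)) = (0,4) ∈ E(G2) ✓
  (6,8) → (φ(6),φ(8)) = (1,5) ∈ E(G2) ✓
  (6,11) → (φ(6),φ(11)) = (1,4) ∈ E(G2) ✓
  (7,8) → (φ(7),φ(8)) = (5,10) ∈ E(G2) ✓
  (7,9) → (φ(7),φ(9)) = (2,10) ∈ E(G2) ✓
  (8,10) → (φ(8),φ(10)) = (5,6) ∈ E(G2) ✓
  (9,10) → (φ(9),φ(10)) = (2,6) ∈ E(G2) ✓
  (9,11) → (φ(9),φ(11)) = (2,4) ∈ E(G2) ✓
All 39 edges of G1 map to edges of G2, and |E(G1)| = |E(G2)| = 39, so φ is a bijection on edges as well as vertices. Hence G1 ≅ G2.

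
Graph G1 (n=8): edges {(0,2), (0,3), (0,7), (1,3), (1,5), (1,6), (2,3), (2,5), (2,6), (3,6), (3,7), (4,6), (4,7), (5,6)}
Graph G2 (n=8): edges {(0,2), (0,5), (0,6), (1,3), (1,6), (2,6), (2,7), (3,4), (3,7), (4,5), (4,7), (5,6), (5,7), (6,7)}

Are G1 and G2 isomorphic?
Yes, isomorphic

The graphs are isomorphic.
One valid mapping φ: V(G1) → V(G2): 0→4, 1→2, 2→5, 3→7, 4→1, 5→0, 6→6, 7→3

Verify φ preserves adjacency — for each edge of G1, its image is an edge of G2:
  (0,2) → (φ(0),φ(2)) = (4,5) ∈ E(G2) ✓
  (0,3) → (φ(0),φ(3)) = (4,7) ∈ E(G2) ✓
  (0,7) → (φ(0),φ(7)) = (3,4) ∈ E(G2) ✓
  (1,3) → (φ(1),φ(3)) = (2,7) ∈ E(G2) ✓
  (1,5) → (φ(1),φ(5)) = (0,2) ∈ E(G2) ✓
  (1,6) → (φ(1),φ(6)) = (2,6) ∈ E(G2) ✓
  (2,3) → (φ(2),φ(3)) = (5,7) ∈ E(G2) ✓
  (2,5) → (φ(2),φ(5)) = (0,5) ∈ E(G2) ✓
  (2,6) → (φ(2),φ(6)) = (5,6) ∈ E(G2) ✓
  (3,6) → (φ(3),φ(6)) = (6,7) ∈ E(G2) ✓
  (3,7) → (φ(3),φ(7)) = (3,7) ∈ E(G2) ✓
  (4,6) → (φ(4),φ(6)) = (1,6) ∈ E(G2) ✓
  (4,7) → (φ(4),φ(7)) = (1,3) ∈ E(G2) ✓
  (5,6) → (φ(5),φ(6)) = (0,6) ∈ E(G2) ✓
All 14 edges of G1 map to edges of G2, and |E(G1)| = |E(G2)| = 14, so φ is a bijection on edges as well as vertices. Hence G1 ≅ G2.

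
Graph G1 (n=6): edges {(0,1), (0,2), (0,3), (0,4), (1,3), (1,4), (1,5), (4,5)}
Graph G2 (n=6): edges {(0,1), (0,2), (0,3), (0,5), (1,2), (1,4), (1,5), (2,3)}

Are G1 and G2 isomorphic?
Yes, isomorphic

The graphs are isomorphic.
One valid mapping φ: V(G1) → V(G2): 0→1, 1→0, 2→4, 3→5, 4→2, 5→3

Verify φ preserves adjacency — for each edge of G1, its image is an edge of G2:
  (0,1) → (φ(0),φ(1)) = (0,1) ∈ E(G2) ✓
  (0,2) → (φ(0),φ(2)) = (1,4) ∈ E(G2) ✓
  (0,3) → (φ(0),φ(3)) = (1,5) ∈ E(G2) ✓
  (0,4) → (φ(0),φ(4)) = (1,2) ∈ E(G2) ✓
  (1,3) → (φ(1),φ(3)) = (0,5) ∈ E(G2) ✓
  (1,4) → (φ(1),φ(4)) = (0,2) ∈ E(G2) ✓
  (1,5) → (φ(1),φ(5)) = (0,3) ∈ E(G2) ✓
  (4,5) → (φ(4),φ(5)) = (2,3) ∈ E(G2) ✓
All 8 edges of G1 map to edges of G2, and |E(G1)| = |E(G2)| = 8, so φ is a bijection on edges as well as vertices. Hence G1 ≅ G2.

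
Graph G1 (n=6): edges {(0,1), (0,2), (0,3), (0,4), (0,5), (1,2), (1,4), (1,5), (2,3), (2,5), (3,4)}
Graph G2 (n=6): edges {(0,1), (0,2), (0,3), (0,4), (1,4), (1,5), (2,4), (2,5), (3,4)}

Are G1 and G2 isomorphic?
No, not isomorphic

The graphs are NOT isomorphic.

Degrees in G1: deg(0)=5, deg(1)=4, deg(2)=4, deg(3)=3, deg(4)=3, deg(5)=3.
Sorted degree sequence of G1: [5, 4, 4, 3, 3, 3].
Degrees in G2: deg(0)=4, deg(1)=3, deg(2)=3, deg(3)=2, deg(4)=4, deg(5)=2.
Sorted degree sequence of G2: [4, 4, 3, 3, 2, 2].
The (sorted) degree sequence is an isomorphism invariant, so since G1 and G2 have different degree sequences they cannot be isomorphic.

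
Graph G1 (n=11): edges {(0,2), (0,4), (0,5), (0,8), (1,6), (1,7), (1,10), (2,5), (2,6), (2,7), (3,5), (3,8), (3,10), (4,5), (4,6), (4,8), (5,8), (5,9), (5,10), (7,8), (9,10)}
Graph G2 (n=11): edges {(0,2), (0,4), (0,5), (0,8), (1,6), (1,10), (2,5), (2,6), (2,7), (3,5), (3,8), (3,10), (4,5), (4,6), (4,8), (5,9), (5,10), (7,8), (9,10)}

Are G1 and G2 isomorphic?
No, not isomorphic

The graphs are NOT isomorphic.

Counting edges: G1 has 21 edge(s); G2 has 19 edge(s).
Edge count is an isomorphism invariant (a bijection on vertices induces a bijection on edges), so differing edge counts rule out isomorphism.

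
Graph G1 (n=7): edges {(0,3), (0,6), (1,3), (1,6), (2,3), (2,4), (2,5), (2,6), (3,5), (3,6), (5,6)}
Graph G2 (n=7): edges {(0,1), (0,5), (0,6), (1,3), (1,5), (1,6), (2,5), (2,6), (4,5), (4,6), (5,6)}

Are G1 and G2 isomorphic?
Yes, isomorphic

The graphs are isomorphic.
One valid mapping φ: V(G1) → V(G2): 0→2, 1→4, 2→1, 3→6, 4→3, 5→0, 6→5

Verify φ preserves adjacency — for each edge of G1, its image is an edge of G2:
  (0,3) → (φ(0),φ(3)) = (2,6) ∈ E(G2) ✓
  (0,6) → (φ(0),φ(6)) = (2,5) ∈ E(G2) ✓
  (1,3) → (φ(1),φ(3)) = (4,6) ∈ E(G2) ✓
  (1,6) → (φ(1),φ(6)) = (4,5) ∈ E(G2) ✓
  (2,3) → (φ(2),φ(3)) = (1,6) ∈ E(G2) ✓
  (2,4) → (φ(2),φ(4)) = (1,3) ∈ E(G2) ✓
  (2,5) → (φ(2),φ(5)) = (0,1) ∈ E(G2) ✓
  (2,6) → (φ(2),φ(6)) = (1,5) ∈ E(G2) ✓
  (3,5) → (φ(3),φ(5)) = (0,6) ∈ E(G2) ✓
  (3,6) → (φ(3),φ(6)) = (5,6) ∈ E(G2) ✓
  (5,6) → (φ(5),φ(6)) = (0,5) ∈ E(G2) ✓
All 11 edges of G1 map to edges of G2, and |E(G1)| = |E(G2)| = 11, so φ is a bijection on edges as well as vertices. Hence G1 ≅ G2.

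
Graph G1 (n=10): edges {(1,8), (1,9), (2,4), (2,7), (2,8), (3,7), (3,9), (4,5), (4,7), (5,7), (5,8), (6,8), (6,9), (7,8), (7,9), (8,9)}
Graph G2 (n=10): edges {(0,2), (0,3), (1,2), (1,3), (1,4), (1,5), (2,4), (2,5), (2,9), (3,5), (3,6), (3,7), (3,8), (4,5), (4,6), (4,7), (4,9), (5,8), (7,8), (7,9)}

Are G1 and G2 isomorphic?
No, not isomorphic

The graphs are NOT isomorphic.

Connected components of G1: 2 component(s) with vertex sets [[0], [1, 2, 3, 4, 5, 6, 7, 8, 9]], sizes [1, 9].
Connected components of G2: 1 component(s) with vertex sets [[0, 1, 2, 3, 4, 5, 6, 7, 8, 9]], sizes [10].
The number of connected components (and the multiset of component sizes) is an isomorphism invariant — an isomorphism maps each component of G1 bijectively onto a component of G2. Since G1 has 2 component(s) and G2 has 1, they cannot be isomorphic.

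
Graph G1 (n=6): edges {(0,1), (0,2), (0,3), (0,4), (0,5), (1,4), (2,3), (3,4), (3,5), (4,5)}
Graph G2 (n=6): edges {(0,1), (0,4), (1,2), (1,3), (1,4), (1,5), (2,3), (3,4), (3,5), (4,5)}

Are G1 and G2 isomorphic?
Yes, isomorphic

The graphs are isomorphic.
One valid mapping φ: V(G1) → V(G2): 0→1, 1→2, 2→0, 3→4, 4→3, 5→5

Verify φ preserves adjacency — for each edge of G1, its image is an edge of G2:
  (0,1) → (φ(0),φ(1)) = (1,2) ∈ E(G2) ✓
  (0,2) → (φ(0),φ(2)) = (0,1) ∈ E(G2) ✓
  (0,3) → (φ(0),φ(3)) = (1,4) ∈ E(G2) ✓
  (0,4) → (φ(0),φ(4)) = (1,3) ∈ E(G2) ✓
  (0,5) → (φ(0),φ(5)) = (1,5) ∈ E(G2) ✓
  (1,4) → (φ(1),φ(4)) = (2,3) ∈ E(G2) ✓
  (2,3) → (φ(2),φ(3)) = (0,4) ∈ E(G2) ✓
  (3,4) → (φ(3),φ(4)) = (3,4) ∈ E(G2) ✓
  (3,5) → (φ(3),φ(5)) = (4,5) ∈ E(G2) ✓
  (4,5) → (φ(4),φ(5)) = (3,5) ∈ E(G2) ✓
All 10 edges of G1 map to edges of G2, and |E(G1)| = |E(G2)| = 10, so φ is a bijection on edges as well as vertices. Hence G1 ≅ G2.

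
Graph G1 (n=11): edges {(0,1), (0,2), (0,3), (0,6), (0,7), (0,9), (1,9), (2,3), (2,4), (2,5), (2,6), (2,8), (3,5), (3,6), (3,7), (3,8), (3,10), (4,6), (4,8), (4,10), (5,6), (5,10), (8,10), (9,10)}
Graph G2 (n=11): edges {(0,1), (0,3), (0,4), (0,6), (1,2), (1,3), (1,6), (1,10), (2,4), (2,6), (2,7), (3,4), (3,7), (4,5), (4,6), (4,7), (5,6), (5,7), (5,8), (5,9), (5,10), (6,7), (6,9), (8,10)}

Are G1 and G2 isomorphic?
Yes, isomorphic

The graphs are isomorphic.
One valid mapping φ: V(G1) → V(G2): 0→5, 1→8, 2→4, 3→6, 4→3, 5→2, 6→7, 7→9, 8→0, 9→10, 10→1

Verify φ preserves adjacency — for each edge of G1, its image is an edge of G2:
  (0,1) → (φ(0),φ(1)) = (5,8) ∈ E(G2) ✓
  (0,2) → (φ(0),φ(2)) = (4,5) ∈ E(G2) ✓
  (0,3) → (φ(0),φ(3)) = (5,6) ∈ E(G2) ✓
  (0,6) → (φ(0),φ(6)) = (5,7) ∈ E(G2) ✓
  (0,7) → (φ(0),φ(7)) = (5,9) ∈ E(G2) ✓
  (0,9) → (φ(0),φ(9)) = (5,10) ∈ E(G2) ✓
  (1,9) → (φ(1),φ(9)) = (8,10) ∈ E(G2) ✓
  (2,3) → (φ(2),φ(3)) = (4,6) ∈ E(G2) ✓
  (2,4) → (φ(2),φ(4)) = (3,4) ∈ E(G2) ✓
  (2,5) → (φ(2),φ(5)) = (2,4) ∈ E(G2) ✓
  (2,6) → (φ(2),φ(6)) = (4,7) ∈ E(G2) ✓
  (2,8) → (φ(2),φ(8)) = (0,4) ∈ E(G2) ✓
  (3,5) → (φ(3),φ(5)) = (2,6) ∈ E(G2) ✓
  (3,6) → (φ(3),φ(6)) = (6,7) ∈ E(G2) ✓
  (3,7) → (φ(3),φ(7)) = (6,9) ∈ E(G2) ✓
  (3,8) → (φ(3),φ(8)) = (0,6) ∈ E(G2) ✓
  (3,10) → (φ(3),φ(10)) = (1,6) ∈ E(G2) ✓
  (4,6) → (φ(4),φ(6)) = (3,7) ∈ E(G2) ✓
  (4,8) → (φ(4),φ(8)) = (0,3) ∈ E(G2) ✓
  (4,10) → (φ(4),φ(10)) = (1,3) ∈ E(G2) ✓
  (5,6) → (φ(5),φ(6)) = (2,7) ∈ E(G2) ✓
  (5,10) → (φ(5),φ(10)) = (1,2) ∈ E(G2) ✓
  (8,10) → (φ(8),φ(10)) = (0,1) ∈ E(G2) ✓
  (9,10) → (φ(9),φ(10)) = (1,10) ∈ E(G2) ✓
All 24 edges of G1 map to edges of G2, and |E(G1)| = |E(G2)| = 24, so φ is a bijection on edges as well as vertices. Hence G1 ≅ G2.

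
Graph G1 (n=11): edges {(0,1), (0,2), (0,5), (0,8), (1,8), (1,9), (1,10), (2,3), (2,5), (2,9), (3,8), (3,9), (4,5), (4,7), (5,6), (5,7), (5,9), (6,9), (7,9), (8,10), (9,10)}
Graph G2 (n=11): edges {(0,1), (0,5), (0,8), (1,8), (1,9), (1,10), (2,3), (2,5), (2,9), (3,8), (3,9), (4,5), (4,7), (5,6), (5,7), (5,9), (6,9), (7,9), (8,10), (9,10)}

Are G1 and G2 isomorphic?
No, not isomorphic

The graphs are NOT isomorphic.

Counting edges: G1 has 21 edge(s); G2 has 20 edge(s).
Edge count is an isomorphism invariant (a bijection on vertices induces a bijection on edges), so differing edge counts rule out isomorphism.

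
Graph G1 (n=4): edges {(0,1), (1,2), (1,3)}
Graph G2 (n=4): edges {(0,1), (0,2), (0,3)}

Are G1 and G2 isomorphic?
Yes, isomorphic

The graphs are isomorphic.
One valid mapping φ: V(G1) → V(G2): 0→2, 1→0, 2→1, 3→3

Verify φ preserves adjacency — for each edge of G1, its image is an edge of G2:
  (0,1) → (φ(0),φ(1)) = (0,2) ∈ E(G2) ✓
  (1,2) → (φ(1),φ(2)) = (0,1) ∈ E(G2) ✓
  (1,3) → (φ(1),φ(3)) = (0,3) ∈ E(G2) ✓
All 3 edges of G1 map to edges of G2, and |E(G1)| = |E(G2)| = 3, so φ is a bijection on edges as well as vertices. Hence G1 ≅ G2.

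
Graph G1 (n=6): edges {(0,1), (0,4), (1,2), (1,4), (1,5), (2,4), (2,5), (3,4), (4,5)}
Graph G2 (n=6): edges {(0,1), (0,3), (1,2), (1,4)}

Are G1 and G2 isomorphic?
No, not isomorphic

The graphs are NOT isomorphic.

Connected components of G1: 1 component(s) with vertex sets [[0, 1, 2, 3, 4, 5]], sizes [6].
Connected components of G2: 2 component(s) with vertex sets [[5], [0, 1, 2, 3, 4]], sizes [1, 5].
The number of connected components (and the multiset of component sizes) is an isomorphism invariant — an isomorphism maps each component of G1 bijectively onto a component of G2. Since G1 has 1 component(s) and G2 has 2, they cannot be isomorphic.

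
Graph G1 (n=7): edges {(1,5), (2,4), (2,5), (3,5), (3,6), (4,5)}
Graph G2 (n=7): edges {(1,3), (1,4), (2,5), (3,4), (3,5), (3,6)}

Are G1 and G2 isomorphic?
Yes, isomorphic

The graphs are isomorphic.
One valid mapping φ: V(G1) → V(G2): 0→0, 1→6, 2→4, 3→5, 4→1, 5→3, 6→2

Verify φ preserves adjacency — for each edge of G1, its image is an edge of G2:
  (1,5) → (φ(1),φ(5)) = (3,6) ∈ E(G2) ✓
  (2,4) → (φ(2),φ(4)) = (1,4) ∈ E(G2) ✓
  (2,5) → (φ(2),φ(5)) = (3,4) ∈ E(G2) ✓
  (3,5) → (φ(3),φ(5)) = (3,5) ∈ E(G2) ✓
  (3,6) → (φ(3),φ(6)) = (2,5) ∈ E(G2) ✓
  (4,5) → (φ(4),φ(5)) = (1,3) ∈ E(G2) ✓
All 6 edges of G1 map to edges of G2, and |E(G1)| = |E(G2)| = 6, so φ is a bijection on edges as well as vertices. Hence G1 ≅ G2.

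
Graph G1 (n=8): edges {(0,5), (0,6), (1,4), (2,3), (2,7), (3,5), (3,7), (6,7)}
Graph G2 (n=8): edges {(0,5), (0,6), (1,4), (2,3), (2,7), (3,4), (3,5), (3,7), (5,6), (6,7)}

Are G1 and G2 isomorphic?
No, not isomorphic

The graphs are NOT isomorphic.

Counting edges: G1 has 8 edge(s); G2 has 10 edge(s).
Edge count is an isomorphism invariant (a bijection on vertices induces a bijection on edges), so differing edge counts rule out isomorphism.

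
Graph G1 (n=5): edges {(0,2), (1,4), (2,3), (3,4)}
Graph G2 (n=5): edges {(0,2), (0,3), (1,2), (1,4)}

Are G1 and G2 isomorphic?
Yes, isomorphic

The graphs are isomorphic.
One valid mapping φ: V(G1) → V(G2): 0→3, 1→4, 2→0, 3→2, 4→1

Verify φ preserves adjacency — for each edge of G1, its image is an edge of G2:
  (0,2) → (φ(0),φ(2)) = (0,3) ∈ E(G2) ✓
  (1,4) → (φ(1),φ(4)) = (1,4) ∈ E(G2) ✓
  (2,3) → (φ(2),φ(3)) = (0,2) ∈ E(G2) ✓
  (3,4) → (φ(3),φ(4)) = (1,2) ∈ E(G2) ✓
All 4 edges of G1 map to edges of G2, and |E(G1)| = |E(G2)| = 4, so φ is a bijection on edges as well as vertices. Hence G1 ≅ G2.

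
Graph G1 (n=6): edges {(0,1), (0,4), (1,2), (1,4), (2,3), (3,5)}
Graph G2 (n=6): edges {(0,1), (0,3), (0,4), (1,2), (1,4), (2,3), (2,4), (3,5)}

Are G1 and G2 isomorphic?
No, not isomorphic

The graphs are NOT isomorphic.

Counting edges: G1 has 6 edge(s); G2 has 8 edge(s).
Edge count is an isomorphism invariant (a bijection on vertices induces a bijection on edges), so differing edge counts rule out isomorphism.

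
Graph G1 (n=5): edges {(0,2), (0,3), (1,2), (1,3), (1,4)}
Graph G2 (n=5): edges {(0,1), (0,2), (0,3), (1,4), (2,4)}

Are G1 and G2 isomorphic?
Yes, isomorphic

The graphs are isomorphic.
One valid mapping φ: V(G1) → V(G2): 0→4, 1→0, 2→1, 3→2, 4→3

Verify φ preserves adjacency — for each edge of G1, its image is an edge of G2:
  (0,2) → (φ(0),φ(2)) = (1,4) ∈ E(G2) ✓
  (0,3) → (φ(0),φ(3)) = (2,4) ∈ E(G2) ✓
  (1,2) → (φ(1),φ(2)) = (0,1) ∈ E(G2) ✓
  (1,3) → (φ(1),φ(3)) = (0,2) ∈ E(G2) ✓
  (1,4) → (φ(1),φ(4)) = (0,3) ∈ E(G2) ✓
All 5 edges of G1 map to edges of G2, and |E(G1)| = |E(G2)| = 5, so φ is a bijection on edges as well as vertices. Hence G1 ≅ G2.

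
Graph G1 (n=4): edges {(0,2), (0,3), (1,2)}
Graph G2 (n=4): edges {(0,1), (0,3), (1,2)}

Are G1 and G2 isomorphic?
Yes, isomorphic

The graphs are isomorphic.
One valid mapping φ: V(G1) → V(G2): 0→0, 1→2, 2→1, 3→3

Verify φ preserves adjacency — for each edge of G1, its image is an edge of G2:
  (0,2) → (φ(0),φ(2)) = (0,1) ∈ E(G2) ✓
  (0,3) → (φ(0),φ(3)) = (0,3) ∈ E(G2) ✓
  (1,2) → (φ(1),φ(2)) = (1,2) ∈ E(G2) ✓
All 3 edges of G1 map to edges of G2, and |E(G1)| = |E(G2)| = 3, so φ is a bijection on edges as well as vertices. Hence G1 ≅ G2.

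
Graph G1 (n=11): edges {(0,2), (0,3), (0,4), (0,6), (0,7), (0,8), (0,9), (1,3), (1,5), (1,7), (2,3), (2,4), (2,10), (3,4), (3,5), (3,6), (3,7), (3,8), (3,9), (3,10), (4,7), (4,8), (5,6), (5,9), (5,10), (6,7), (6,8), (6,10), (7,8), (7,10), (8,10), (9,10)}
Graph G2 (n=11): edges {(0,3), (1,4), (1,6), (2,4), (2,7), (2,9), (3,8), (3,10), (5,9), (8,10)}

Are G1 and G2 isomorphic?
No, not isomorphic

The graphs are NOT isomorphic.

Connected components of G1: 1 component(s) with vertex sets [[0, 1, 2, 3, 4, 5, 6, 7, 8, 9, 10]], sizes [11].
Connected components of G2: 2 component(s) with vertex sets [[0, 3, 8, 10], [1, 2, 4, 5, 6, 7, 9]], sizes [4, 7].
The number of connected components (and the multiset of component sizes) is an isomorphism invariant — an isomorphism maps each component of G1 bijectively onto a component of G2. Since G1 has 1 component(s) and G2 has 2, they cannot be isomorphic.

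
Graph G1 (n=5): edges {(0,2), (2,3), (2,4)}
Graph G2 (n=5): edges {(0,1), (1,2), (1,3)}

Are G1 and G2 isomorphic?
Yes, isomorphic

The graphs are isomorphic.
One valid mapping φ: V(G1) → V(G2): 0→0, 1→4, 2→1, 3→2, 4→3

Verify φ preserves adjacency — for each edge of G1, its image is an edge of G2:
  (0,2) → (φ(0),φ(2)) = (0,1) ∈ E(G2) ✓
  (2,3) → (φ(2),φ(3)) = (1,2) ∈ E(G2) ✓
  (2,4) → (φ(2),φ(4)) = (1,3) ∈ E(G2) ✓
All 3 edges of G1 map to edges of G2, and |E(G1)| = |E(G2)| = 3, so φ is a bijection on edges as well as vertices. Hence G1 ≅ G2.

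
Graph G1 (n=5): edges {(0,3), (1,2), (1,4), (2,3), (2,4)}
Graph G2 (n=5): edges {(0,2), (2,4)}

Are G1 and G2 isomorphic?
No, not isomorphic

The graphs are NOT isomorphic.

Degrees in G1: deg(0)=1, deg(1)=2, deg(2)=3, deg(3)=2, deg(4)=2.
Sorted degree sequence of G1: [3, 2, 2, 2, 1].
Degrees in G2: deg(0)=1, deg(1)=0, deg(2)=2, deg(3)=0, deg(4)=1.
Sorted degree sequence of G2: [2, 1, 1, 0, 0].
The (sorted) degree sequence is an isomorphism invariant, so since G1 and G2 have different degree sequences they cannot be isomorphic.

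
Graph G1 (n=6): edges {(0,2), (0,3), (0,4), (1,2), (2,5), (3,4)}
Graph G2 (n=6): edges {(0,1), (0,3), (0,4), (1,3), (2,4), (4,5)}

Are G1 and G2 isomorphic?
Yes, isomorphic

The graphs are isomorphic.
One valid mapping φ: V(G1) → V(G2): 0→0, 1→2, 2→4, 3→3, 4→1, 5→5

Verify φ preserves adjacency — for each edge of G1, its image is an edge of G2:
  (0,2) → (φ(0),φ(2)) = (0,4) ∈ E(G2) ✓
  (0,3) → (φ(0),φ(3)) = (0,3) ∈ E(G2) ✓
  (0,4) → (φ(0),φ(4)) = (0,1) ∈ E(G2) ✓
  (1,2) → (φ(1),φ(2)) = (2,4) ∈ E(G2) ✓
  (2,5) → (φ(2),φ(5)) = (4,5) ∈ E(G2) ✓
  (3,4) → (φ(3),φ(4)) = (1,3) ∈ E(G2) ✓
All 6 edges of G1 map to edges of G2, and |E(G1)| = |E(G2)| = 6, so φ is a bijection on edges as well as vertices. Hence G1 ≅ G2.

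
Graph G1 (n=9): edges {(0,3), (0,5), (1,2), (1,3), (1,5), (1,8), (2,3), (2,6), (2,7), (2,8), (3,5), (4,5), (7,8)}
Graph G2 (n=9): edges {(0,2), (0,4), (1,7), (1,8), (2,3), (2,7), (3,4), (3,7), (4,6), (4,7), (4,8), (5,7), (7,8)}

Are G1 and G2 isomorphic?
No, not isomorphic

The graphs are NOT isomorphic.

Counting triangles (3-cliques): G1 has 5, G2 has 4.
Triangle count is an isomorphism invariant, so differing triangle counts rule out isomorphism.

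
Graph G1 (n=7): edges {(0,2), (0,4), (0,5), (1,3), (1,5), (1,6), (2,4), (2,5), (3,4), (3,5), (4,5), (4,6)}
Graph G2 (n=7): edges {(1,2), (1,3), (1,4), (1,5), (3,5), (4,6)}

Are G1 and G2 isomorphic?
No, not isomorphic

The graphs are NOT isomorphic.

Counting triangles (3-cliques): G1 has 6, G2 has 1.
Triangle count is an isomorphism invariant, so differing triangle counts rule out isomorphism.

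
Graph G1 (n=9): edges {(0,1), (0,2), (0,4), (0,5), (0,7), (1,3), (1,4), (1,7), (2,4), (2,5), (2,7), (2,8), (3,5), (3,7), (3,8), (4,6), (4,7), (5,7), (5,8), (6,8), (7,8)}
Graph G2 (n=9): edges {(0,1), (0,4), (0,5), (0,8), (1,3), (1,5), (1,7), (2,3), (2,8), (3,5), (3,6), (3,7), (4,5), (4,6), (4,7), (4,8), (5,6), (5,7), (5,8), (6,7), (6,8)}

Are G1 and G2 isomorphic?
Yes, isomorphic

The graphs are isomorphic.
One valid mapping φ: V(G1) → V(G2): 0→7, 1→1, 2→6, 3→0, 4→3, 5→4, 6→2, 7→5, 8→8

Verify φ preserves adjacency — for each edge of G1, its image is an edge of G2:
  (0,1) → (φ(0),φ(1)) = (1,7) ∈ E(G2) ✓
  (0,2) → (φ(0),φ(2)) = (6,7) ∈ E(G2) ✓
  (0,4) → (φ(0),φ(4)) = (3,7) ∈ E(G2) ✓
  (0,5) → (φ(0),φ(5)) = (4,7) ∈ E(G2) ✓
  (0,7) → (φ(0),φ(7)) = (5,7) ∈ E(G2) ✓
  (1,3) → (φ(1),φ(3)) = (0,1) ∈ E(G2) ✓
  (1,4) → (φ(1),φ(4)) = (1,3) ∈ E(G2) ✓
  (1,7) → (φ(1),φ(7)) = (1,5) ∈ E(G2) ✓
  (2,4) → (φ(2),φ(4)) = (3,6) ∈ E(G2) ✓
  (2,5) → (φ(2),φ(5)) = (4,6) ∈ E(G2) ✓
  (2,7) → (φ(2),φ(7)) = (5,6) ∈ E(G2) ✓
  (2,8) → (φ(2),φ(8)) = (6,8) ∈ E(G2) ✓
  (3,5) → (φ(3),φ(5)) = (0,4) ∈ E(G2) ✓
  (3,7) → (φ(3),φ(7)) = (0,5) ∈ E(G2) ✓
  (3,8) → (φ(3),φ(8)) = (0,8) ∈ E(G2) ✓
  (4,6) → (φ(4),φ(6)) = (2,3) ∈ E(G2) ✓
  (4,7) → (φ(4),φ(7)) = (3,5) ∈ E(G2) ✓
  (5,7) → (φ(5),φ(7)) = (4,5) ∈ E(G2) ✓
  (5,8) → (φ(5),φ(8)) = (4,8) ∈ E(G2) ✓
  (6,8) → (φ(6),φ(8)) = (2,8) ∈ E(G2) ✓
  (7,8) → (φ(7),φ(8)) = (5,8) ∈ E(G2) ✓
All 21 edges of G1 map to edges of G2, and |E(G1)| = |E(G2)| = 21, so φ is a bijection on edges as well as vertices. Hence G1 ≅ G2.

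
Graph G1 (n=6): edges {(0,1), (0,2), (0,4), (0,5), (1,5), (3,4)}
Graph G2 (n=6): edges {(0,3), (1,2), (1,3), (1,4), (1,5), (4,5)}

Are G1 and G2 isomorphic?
Yes, isomorphic

The graphs are isomorphic.
One valid mapping φ: V(G1) → V(G2): 0→1, 1→5, 2→2, 3→0, 4→3, 5→4

Verify φ preserves adjacency — for each edge of G1, its image is an edge of G2:
  (0,1) → (φ(0),φ(1)) = (1,5) ∈ E(G2) ✓
  (0,2) → (φ(0),φ(2)) = (1,2) ∈ E(G2) ✓
  (0,4) → (φ(0),φ(4)) = (1,3) ∈ E(G2) ✓
  (0,5) → (φ(0),φ(5)) = (1,4) ∈ E(G2) ✓
  (1,5) → (φ(1),φ(5)) = (4,5) ∈ E(G2) ✓
  (3,4) → (φ(3),φ(4)) = (0,3) ∈ E(G2) ✓
All 6 edges of G1 map to edges of G2, and |E(G1)| = |E(G2)| = 6, so φ is a bijection on edges as well as vertices. Hence G1 ≅ G2.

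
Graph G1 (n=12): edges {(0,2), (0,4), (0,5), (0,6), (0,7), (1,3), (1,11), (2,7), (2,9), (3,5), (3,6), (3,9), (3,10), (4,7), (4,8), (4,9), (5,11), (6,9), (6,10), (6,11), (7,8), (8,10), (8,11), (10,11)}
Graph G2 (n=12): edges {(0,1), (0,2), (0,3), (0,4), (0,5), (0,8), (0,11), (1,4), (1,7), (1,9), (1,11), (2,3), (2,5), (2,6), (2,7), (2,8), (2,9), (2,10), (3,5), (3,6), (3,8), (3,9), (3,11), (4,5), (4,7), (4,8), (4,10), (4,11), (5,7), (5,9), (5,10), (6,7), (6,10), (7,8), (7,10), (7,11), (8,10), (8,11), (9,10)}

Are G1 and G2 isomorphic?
No, not isomorphic

The graphs are NOT isomorphic.

Counting triangles (3-cliques): G1 has 7, G2 has 42.
Triangle count is an isomorphism invariant, so differing triangle counts rule out isomorphism.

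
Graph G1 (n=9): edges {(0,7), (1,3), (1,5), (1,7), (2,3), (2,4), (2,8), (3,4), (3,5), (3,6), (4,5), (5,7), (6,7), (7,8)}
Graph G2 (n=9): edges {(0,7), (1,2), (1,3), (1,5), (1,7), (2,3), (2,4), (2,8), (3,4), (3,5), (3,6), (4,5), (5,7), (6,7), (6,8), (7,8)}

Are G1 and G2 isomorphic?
No, not isomorphic

The graphs are NOT isomorphic.

Counting edges: G1 has 14 edge(s); G2 has 16 edge(s).
Edge count is an isomorphism invariant (a bijection on vertices induces a bijection on edges), so differing edge counts rule out isomorphism.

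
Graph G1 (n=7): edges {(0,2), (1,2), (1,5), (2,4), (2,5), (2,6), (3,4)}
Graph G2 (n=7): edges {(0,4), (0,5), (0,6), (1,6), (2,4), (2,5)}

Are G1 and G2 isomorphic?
No, not isomorphic

The graphs are NOT isomorphic.

Connected components of G1: 1 component(s) with vertex sets [[0, 1, 2, 3, 4, 5, 6]], sizes [7].
Connected components of G2: 2 component(s) with vertex sets [[3], [0, 1, 2, 4, 5, 6]], sizes [1, 6].
The number of connected components (and the multiset of component sizes) is an isomorphism invariant — an isomorphism maps each component of G1 bijectively onto a component of G2. Since G1 has 1 component(s) and G2 has 2, they cannot be isomorphic.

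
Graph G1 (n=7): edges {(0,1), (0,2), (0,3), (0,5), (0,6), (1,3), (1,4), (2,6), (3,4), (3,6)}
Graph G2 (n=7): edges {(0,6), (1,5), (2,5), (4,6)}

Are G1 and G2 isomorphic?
No, not isomorphic

The graphs are NOT isomorphic.

Connected components of G1: 1 component(s) with vertex sets [[0, 1, 2, 3, 4, 5, 6]], sizes [7].
Connected components of G2: 3 component(s) with vertex sets [[3], [0, 4, 6], [1, 2, 5]], sizes [1, 3, 3].
The number of connected components (and the multiset of component sizes) is an isomorphism invariant — an isomorphism maps each component of G1 bijectively onto a component of G2. Since G1 has 1 component(s) and G2 has 3, they cannot be isomorphic.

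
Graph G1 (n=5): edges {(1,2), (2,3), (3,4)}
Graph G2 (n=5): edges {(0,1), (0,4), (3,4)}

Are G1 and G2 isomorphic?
Yes, isomorphic

The graphs are isomorphic.
One valid mapping φ: V(G1) → V(G2): 0→2, 1→3, 2→4, 3→0, 4→1

Verify φ preserves adjacency — for each edge of G1, its image is an edge of G2:
  (1,2) → (φ(1),φ(2)) = (3,4) ∈ E(G2) ✓
  (2,3) → (φ(2),φ(3)) = (0,4) ∈ E(G2) ✓
  (3,4) → (φ(3),φ(4)) = (0,1) ∈ E(G2) ✓
All 3 edges of G1 map to edges of G2, and |E(G1)| = |E(G2)| = 3, so φ is a bijection on edges as well as vertices. Hence G1 ≅ G2.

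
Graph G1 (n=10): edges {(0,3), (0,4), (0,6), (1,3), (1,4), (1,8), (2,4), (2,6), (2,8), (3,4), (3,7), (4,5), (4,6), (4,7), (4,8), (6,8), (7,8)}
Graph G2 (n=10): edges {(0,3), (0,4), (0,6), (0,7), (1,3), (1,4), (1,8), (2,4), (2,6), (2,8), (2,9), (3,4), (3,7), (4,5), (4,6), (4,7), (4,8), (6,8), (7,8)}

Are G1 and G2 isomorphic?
No, not isomorphic

The graphs are NOT isomorphic.

Counting edges: G1 has 17 edge(s); G2 has 19 edge(s).
Edge count is an isomorphism invariant (a bijection on vertices induces a bijection on edges), so differing edge counts rule out isomorphism.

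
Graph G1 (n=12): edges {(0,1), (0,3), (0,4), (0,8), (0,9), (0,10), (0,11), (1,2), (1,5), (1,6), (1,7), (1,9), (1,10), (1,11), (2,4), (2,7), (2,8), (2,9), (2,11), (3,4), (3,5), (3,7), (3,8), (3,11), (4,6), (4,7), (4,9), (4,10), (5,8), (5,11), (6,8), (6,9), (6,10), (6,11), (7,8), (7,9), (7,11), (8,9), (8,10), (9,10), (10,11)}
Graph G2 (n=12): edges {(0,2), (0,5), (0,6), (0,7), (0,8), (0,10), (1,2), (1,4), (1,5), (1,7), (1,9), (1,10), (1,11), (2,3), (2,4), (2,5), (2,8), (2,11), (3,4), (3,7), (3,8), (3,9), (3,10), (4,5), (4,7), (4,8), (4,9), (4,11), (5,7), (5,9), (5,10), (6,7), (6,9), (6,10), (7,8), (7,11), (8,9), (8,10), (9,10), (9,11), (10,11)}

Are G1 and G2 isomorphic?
Yes, isomorphic

The graphs are isomorphic.
One valid mapping φ: V(G1) → V(G2): 0→5, 1→9, 2→3, 3→0, 4→2, 5→6, 6→11, 7→8, 8→7, 9→4, 10→1, 11→10

Verify φ preserves adjacency — for each edge of G1, its image is an edge of G2:
  (0,1) → (φ(0),φ(1)) = (5,9) ∈ E(G2) ✓
  (0,3) → (φ(0),φ(3)) = (0,5) ∈ E(G2) ✓
  (0,4) → (φ(0),φ(4)) = (2,5) ∈ E(G2) ✓
  (0,8) → (φ(0),φ(8)) = (5,7) ∈ E(G2) ✓
  (0,9) → (φ(0),φ(9)) = (4,5) ∈ E(G2) ✓
  (0,10) → (φ(0),φ(10)) = (1,5) ∈ E(G2) ✓
  (0,11) → (φ(0),φ(11)) = (5,10) ∈ E(G2) ✓
  (1,2) → (φ(1),φ(2)) = (3,9) ∈ E(G2) ✓
  (1,5) → (φ(1),φ(5)) = (6,9) ∈ E(G2) ✓
  (1,6) → (φ(1),φ(6)) = (9,11) ∈ E(G2) ✓
  (1,7) → (φ(1),φ(7)) = (8,9) ∈ E(G2) ✓
  (1,9) → (φ(1),φ(9)) = (4,9) ∈ E(G2) ✓
  (1,10) → (φ(1),φ(10)) = (1,9) ∈ E(G2) ✓
  (1,11) → (φ(1),φ(11)) = (9,10) ∈ E(G2) ✓
  (2,4) → (φ(2),φ(4)) = (2,3) ∈ E(G2) ✓
  (2,7) → (φ(2),φ(7)) = (3,8) ∈ E(G2) ✓
  (2,8) → (φ(2),φ(8)) = (3,7) ∈ E(G2) ✓
  (2,9) → (φ(2),φ(9)) = (3,4) ∈ E(G2) ✓
  (2,11) → (φ(2),φ(11)) = (3,10) ∈ E(G2) ✓
  (3,4) → (φ(3),φ(4)) = (0,2) ∈ E(G2) ✓
  (3,5) → (φ(3),φ(5)) = (0,6) ∈ E(G2) ✓
  (3,7) → (φ(3),φ(7)) = (0,8) ∈ E(G2) ✓
  (3,8) → (φ(3),φ(8)) = (0,7) ∈ E(G2) ✓
  (3,11) → (φ(3),φ(11)) = (0,10) ∈ E(G2) ✓
  (4,6) → (φ(4),φ(6)) = (2,11) ∈ E(G2) ✓
  (4,7) → (φ(4),φ(7)) = (2,8) ∈ E(G2) ✓
  (4,9) → (φ(4),φ(9)) = (2,4) ∈ E(G2) ✓
  (4,10) → (φ(4),φ(10)) = (1,2) ∈ E(G2) ✓
  (5,8) → (φ(5),φ(8)) = (6,7) ∈ E(G2) ✓
  (5,11) → (φ(5),φ(11)) = (6,10) ∈ E(G2) ✓
  (6,8) → (φ(6),φ(8)) = (7,11) ∈ E(G2) ✓
  (6,9) → (φ(6),φ(9)) = (4,11) ∈ E(G2) ✓
  (6,10) → (φ(6),φ(10)) = (1,11) ∈ E(G2) ✓
  (6,11) → (φ(6),φ(11)) = (10,11) ∈ E(G2) ✓
  (7,8) → (φ(7),φ(8)) = (7,8) ∈ E(G2) ✓
  (7,9) → (φ(7),φ(9)) = (4,8) ∈ E(G2) ✓
  (7,11) → (φ(7),φ(11)) = (8,10) ∈ E(G2) ✓
  (8,9) → (φ(8),φ(9)) = (4,7) ∈ E(G2) ✓
  (8,10) → (φ(8),φ(10)) = (1,7) ∈ E(G2) ✓
  (9,10) → (φ(9),φ(10)) = (1,4) ∈ E(G2) ✓
  (10,11) → (φ(10),φ(11)) = (1,10) ∈ E(G2) ✓
All 41 edges of G1 map to edges of G2, and |E(G1)| = |E(G2)| = 41, so φ is a bijection on edges as well as vertices. Hence G1 ≅ G2.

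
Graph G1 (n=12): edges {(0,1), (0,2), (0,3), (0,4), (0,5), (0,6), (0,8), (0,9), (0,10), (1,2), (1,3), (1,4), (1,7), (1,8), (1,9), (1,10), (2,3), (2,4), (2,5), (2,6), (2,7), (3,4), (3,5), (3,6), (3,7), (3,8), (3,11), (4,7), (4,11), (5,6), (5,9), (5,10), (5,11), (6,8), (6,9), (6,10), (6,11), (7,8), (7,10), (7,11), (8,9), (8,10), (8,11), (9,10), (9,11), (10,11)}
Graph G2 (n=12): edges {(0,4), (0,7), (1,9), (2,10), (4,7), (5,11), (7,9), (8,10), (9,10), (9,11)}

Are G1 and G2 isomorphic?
No, not isomorphic

The graphs are NOT isomorphic.

Connected components of G1: 1 component(s) with vertex sets [[0, 1, 2, 3, 4, 5, 6, 7, 8, 9, 10, 11]], sizes [12].
Connected components of G2: 3 component(s) with vertex sets [[3], [6], [0, 1, 2, 4, 5, 7, 8, 9, 10, 11]], sizes [1, 1, 10].
The number of connected components (and the multiset of component sizes) is an isomorphism invariant — an isomorphism maps each component of G1 bijectively onto a component of G2. Since G1 has 1 component(s) and G2 has 3, they cannot be isomorphic.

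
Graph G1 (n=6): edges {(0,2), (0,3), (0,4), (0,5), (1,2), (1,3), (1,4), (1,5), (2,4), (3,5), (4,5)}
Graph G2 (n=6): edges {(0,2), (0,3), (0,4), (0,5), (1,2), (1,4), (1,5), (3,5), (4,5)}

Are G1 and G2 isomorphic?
No, not isomorphic

The graphs are NOT isomorphic.

Counting edges: G1 has 11 edge(s); G2 has 9 edge(s).
Edge count is an isomorphism invariant (a bijection on vertices induces a bijection on edges), so differing edge counts rule out isomorphism.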